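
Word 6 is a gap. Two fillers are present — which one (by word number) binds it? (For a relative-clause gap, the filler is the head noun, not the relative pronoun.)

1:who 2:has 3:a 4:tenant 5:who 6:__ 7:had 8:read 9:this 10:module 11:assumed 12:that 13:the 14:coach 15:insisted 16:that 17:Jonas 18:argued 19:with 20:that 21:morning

The marked gap is inside the relative clause, the subject of "read".
Its filler is the head noun "tenant" (via "who"), at word 4.
(The other dependency links word 1 to a gap after word 19.)

4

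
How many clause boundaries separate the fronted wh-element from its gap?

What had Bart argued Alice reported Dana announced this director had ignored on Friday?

"what" is extracted from the object of "ignored".
Boundaries crossed, outermost first: [Ø], [Ø], [Ø] — 3 in total.

3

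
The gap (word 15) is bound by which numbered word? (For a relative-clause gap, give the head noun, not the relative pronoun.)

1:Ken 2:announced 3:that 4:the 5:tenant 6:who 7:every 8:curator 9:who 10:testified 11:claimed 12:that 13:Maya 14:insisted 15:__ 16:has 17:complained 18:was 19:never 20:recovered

The gap at 15 is the subject of "complained", inside a relative clause.
The relative pronoun is "who" (word 6); it is bound by the head noun immediately before it.
Its filler is the head noun "tenant", at word 5.

5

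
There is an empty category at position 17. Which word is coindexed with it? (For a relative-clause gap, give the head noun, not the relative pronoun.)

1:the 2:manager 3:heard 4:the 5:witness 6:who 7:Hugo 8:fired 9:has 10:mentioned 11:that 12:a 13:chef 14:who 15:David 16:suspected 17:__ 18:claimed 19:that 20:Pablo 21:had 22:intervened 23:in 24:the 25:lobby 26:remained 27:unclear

13

The gap at 17 is the subject of "claimed", inside a relative clause.
The relative pronoun is "who" (word 14); it is bound by the head noun immediately before it.
Its filler is the head noun "chef", at word 13.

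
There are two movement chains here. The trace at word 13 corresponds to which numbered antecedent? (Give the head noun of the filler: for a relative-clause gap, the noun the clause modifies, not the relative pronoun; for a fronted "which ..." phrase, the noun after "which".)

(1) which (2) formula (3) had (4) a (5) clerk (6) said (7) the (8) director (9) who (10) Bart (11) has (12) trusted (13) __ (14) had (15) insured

The marked gap is inside the relative clause, the direct object of "trusted".
Its filler is the head noun "director" (via "who"), at word 8.
(The other dependency links word 2 to a gap after word 15.)

8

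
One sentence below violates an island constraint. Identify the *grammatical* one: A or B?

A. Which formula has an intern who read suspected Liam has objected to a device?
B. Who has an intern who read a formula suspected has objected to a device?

In A, the wh-phrase is extracted from inside a complex-NP island (relative clause) (introduced by "who"), which blocks movement.
In B, the extraction path crosses only that-complement boundaries, which are transparent.
So B is grammatical.

B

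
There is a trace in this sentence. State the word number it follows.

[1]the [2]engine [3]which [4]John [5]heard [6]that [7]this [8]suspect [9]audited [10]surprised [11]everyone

The displaced element is "the engine" (word 2).
It is linked across 1 clause boundary (that).
It functions as the direct object of "audited", so the gap sits immediately after word 9 ("audited").
Base order: John heard that this suspect audited the engine.

9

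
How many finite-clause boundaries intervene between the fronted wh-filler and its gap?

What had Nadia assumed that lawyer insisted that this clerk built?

"what" is extracted from the object of "built".
Boundaries crossed, outermost first: [Ø], [that] — 2 in total.

2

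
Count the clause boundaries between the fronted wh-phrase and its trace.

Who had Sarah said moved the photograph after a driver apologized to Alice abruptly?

1

"who" is extracted from the subject of "moved".
Boundaries crossed, outermost first: [Ø] — 1 in total.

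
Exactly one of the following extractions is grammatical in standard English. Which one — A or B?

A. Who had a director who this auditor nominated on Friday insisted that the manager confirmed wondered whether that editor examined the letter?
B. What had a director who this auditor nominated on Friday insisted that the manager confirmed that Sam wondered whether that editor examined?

In B, the wh-phrase is extracted from inside a wh-island (introduced by "whether"), which blocks movement.
In A, the extraction path crosses only that-complement boundaries, which are transparent.
So A is grammatical.

A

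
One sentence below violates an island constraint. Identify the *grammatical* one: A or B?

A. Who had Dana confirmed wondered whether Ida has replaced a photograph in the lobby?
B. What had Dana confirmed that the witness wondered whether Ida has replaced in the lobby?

In B, the wh-phrase is extracted from inside a wh-island (introduced by "whether"), which blocks movement.
In A, the extraction path crosses only that-complement boundaries, which are transparent.
So A is grammatical.

A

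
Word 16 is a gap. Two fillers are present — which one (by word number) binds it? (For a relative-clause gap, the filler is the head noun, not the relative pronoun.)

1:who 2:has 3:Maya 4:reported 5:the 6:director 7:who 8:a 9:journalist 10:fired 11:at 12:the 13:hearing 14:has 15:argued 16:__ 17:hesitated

1

The marked gap is the subject of "hesitated".
Its filler is the fronted wh-phrase "who", at word 1.
(The other dependency links word 6 to a gap after word 10.)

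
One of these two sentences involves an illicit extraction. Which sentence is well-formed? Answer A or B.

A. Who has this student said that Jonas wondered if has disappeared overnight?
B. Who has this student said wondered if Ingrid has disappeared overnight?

B

In A, the wh-phrase is extracted from inside a wh-island (introduced by "if"), which blocks movement.
In B, the extraction path crosses only that-complement boundaries, which are transparent.
So B is grammatical.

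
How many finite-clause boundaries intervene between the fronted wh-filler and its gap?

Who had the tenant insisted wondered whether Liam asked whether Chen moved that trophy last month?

"who" is extracted from the subject of "wondered".
Boundaries crossed, outermost first: [Ø] — 1 in total.

1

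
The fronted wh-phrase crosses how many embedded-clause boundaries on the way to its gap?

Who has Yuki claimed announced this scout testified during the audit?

1

"who" is extracted from the subject of "announced".
Boundaries crossed, outermost first: [Ø] — 1 in total.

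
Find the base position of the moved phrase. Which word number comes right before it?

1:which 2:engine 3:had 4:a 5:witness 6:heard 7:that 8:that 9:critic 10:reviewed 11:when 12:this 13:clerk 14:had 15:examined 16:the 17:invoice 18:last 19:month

10

The displaced element is "which engine" (word 2).
It is linked across 1 clause boundary (that).
It functions as the direct object of "reviewed", so the gap sits immediately after word 10 ("reviewed").
Base order: A witness had heard that that critic reviewed which engine when this clerk had examined the invoice last month.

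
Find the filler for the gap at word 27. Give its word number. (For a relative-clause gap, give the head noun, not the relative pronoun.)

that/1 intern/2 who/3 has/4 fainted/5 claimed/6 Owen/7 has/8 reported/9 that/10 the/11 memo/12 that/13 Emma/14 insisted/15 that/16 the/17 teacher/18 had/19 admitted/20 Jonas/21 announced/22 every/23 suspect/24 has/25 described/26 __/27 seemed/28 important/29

12

The gap at 27 is the object of "described", inside a relative clause.
The relative pronoun is "that" (word 13); it is bound by the head noun immediately before it.
Its filler is the head noun "memo", at word 12.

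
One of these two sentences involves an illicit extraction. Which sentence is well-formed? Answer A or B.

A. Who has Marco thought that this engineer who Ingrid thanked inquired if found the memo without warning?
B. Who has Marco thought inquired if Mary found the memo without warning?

In A, the wh-phrase is extracted from inside a wh-island (introduced by "if"), which blocks movement.
In B, the extraction path crosses only that-complement boundaries, which are transparent.
So B is grammatical.

B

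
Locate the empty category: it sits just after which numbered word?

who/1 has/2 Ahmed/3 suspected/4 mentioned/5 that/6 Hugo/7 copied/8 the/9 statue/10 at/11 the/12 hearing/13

4

The displaced element is "who" (word 1).
It is linked across 1 clause boundary (Ø).
It functions as the subject of "mentioned", so the gap sits immediately after word 4 ("suspected").
Base order: Ahmed has suspected who mentioned that Hugo copied the statue at the hearing.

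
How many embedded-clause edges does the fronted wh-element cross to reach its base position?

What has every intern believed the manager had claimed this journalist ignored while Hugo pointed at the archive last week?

2

"what" is extracted from the object of "ignored".
Boundaries crossed, outermost first: [Ø], [Ø] — 2 in total.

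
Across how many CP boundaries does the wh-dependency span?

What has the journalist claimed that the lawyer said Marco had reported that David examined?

3

"what" is extracted from the object of "examined".
Boundaries crossed, outermost first: [that], [Ø], [that] — 3 in total.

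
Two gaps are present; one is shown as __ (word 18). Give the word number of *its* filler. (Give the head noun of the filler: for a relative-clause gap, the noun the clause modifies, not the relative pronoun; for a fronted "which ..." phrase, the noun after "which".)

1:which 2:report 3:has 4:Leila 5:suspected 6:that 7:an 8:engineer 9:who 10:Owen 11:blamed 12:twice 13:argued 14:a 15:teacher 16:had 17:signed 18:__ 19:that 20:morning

2

The marked gap is the direct object of "signed".
Its filler is the fronted wh-phrase "which report", at word 2.
(The other dependency links word 8 to a gap after word 11.)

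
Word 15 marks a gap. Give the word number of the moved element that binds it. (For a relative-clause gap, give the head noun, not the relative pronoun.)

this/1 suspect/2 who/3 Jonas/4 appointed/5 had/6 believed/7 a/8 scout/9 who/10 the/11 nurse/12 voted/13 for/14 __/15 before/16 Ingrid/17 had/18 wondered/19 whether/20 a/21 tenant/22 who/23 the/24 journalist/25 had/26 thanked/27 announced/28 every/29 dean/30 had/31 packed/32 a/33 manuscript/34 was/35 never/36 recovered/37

The gap at 15 is the prepositional object of "voted", inside a relative clause.
The relative pronoun is "who" (word 10); it is bound by the head noun immediately before it.
Its filler is the head noun "scout", at word 9.

9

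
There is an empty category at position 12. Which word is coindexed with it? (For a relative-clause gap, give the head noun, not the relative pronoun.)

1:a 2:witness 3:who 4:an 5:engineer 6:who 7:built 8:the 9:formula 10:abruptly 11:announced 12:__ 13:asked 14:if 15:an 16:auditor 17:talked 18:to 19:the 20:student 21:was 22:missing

2

The gap at 12 is the subject of "asked", inside a relative clause.
The relative pronoun is "who" (word 3); it is bound by the head noun immediately before it.
Its filler is the head noun "witness", at word 2.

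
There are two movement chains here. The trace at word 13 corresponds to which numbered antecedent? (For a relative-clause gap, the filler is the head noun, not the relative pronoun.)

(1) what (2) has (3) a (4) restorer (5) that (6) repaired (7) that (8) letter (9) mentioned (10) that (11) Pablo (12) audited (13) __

1

The marked gap is the direct object of "audited".
Its filler is the fronted wh-phrase "what", at word 1.
(The other dependency links word 4 to a gap after word 5.)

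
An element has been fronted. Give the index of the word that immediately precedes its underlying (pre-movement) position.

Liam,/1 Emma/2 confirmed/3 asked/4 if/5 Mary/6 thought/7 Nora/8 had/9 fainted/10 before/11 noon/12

The displaced element is "Liam" (word 1).
It is linked across 1 clause boundary (Ø).
It functions as the subject of "asked", so the gap sits immediately after word 3 ("confirmed").
Base order: Emma confirmed Liam asked if Mary thought Nora had fainted before noon.

3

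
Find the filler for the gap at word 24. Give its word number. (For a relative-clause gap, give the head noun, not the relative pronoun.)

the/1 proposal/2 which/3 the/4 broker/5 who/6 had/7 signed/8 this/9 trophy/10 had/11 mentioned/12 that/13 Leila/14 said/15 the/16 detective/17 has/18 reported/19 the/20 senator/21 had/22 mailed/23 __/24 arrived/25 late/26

The gap at 24 is the object of "mailed", inside a relative clause.
The relative pronoun is "which" (word 3); it is bound by the head noun immediately before it.
Its filler is the head noun "proposal", at word 2.

2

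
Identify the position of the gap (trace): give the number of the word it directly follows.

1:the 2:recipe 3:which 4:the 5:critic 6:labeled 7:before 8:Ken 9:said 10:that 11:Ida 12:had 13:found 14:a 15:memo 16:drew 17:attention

6

The displaced element is "the recipe" (word 2).
It functions as the direct object of "labeled", so the gap sits immediately after word 6 ("labeled").
Base order: The critic labeled the recipe before Ken said that Ida had found a memo.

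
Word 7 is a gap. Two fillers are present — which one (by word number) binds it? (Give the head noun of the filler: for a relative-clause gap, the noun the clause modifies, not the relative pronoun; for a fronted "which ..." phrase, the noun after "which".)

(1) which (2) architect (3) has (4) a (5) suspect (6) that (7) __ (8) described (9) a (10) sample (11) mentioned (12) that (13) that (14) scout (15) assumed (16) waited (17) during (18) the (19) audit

The marked gap is inside the relative clause, the subject of "described".
Its filler is the head noun "suspect" (via "that"), at word 5.
(The other dependency links word 2 to a gap after word 15.)

5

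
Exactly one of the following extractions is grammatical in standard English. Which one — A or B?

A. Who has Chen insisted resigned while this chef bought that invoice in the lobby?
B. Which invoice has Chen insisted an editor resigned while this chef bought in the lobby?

A

In B, the wh-phrase is extracted from inside an adjunct island (introduced by "while"), which blocks movement.
In A, the extraction path crosses only that-complement boundaries, which are transparent.
So A is grammatical.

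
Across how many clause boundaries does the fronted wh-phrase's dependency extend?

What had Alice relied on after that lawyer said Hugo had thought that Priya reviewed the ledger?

0

"what" originates inside the matrix clause — no clause boundary is crossed.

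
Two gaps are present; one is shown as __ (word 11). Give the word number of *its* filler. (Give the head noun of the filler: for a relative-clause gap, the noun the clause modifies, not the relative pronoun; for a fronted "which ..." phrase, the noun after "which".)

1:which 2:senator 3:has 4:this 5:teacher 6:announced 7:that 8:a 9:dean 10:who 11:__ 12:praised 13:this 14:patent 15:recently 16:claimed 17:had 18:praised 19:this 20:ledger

9

The marked gap is inside the relative clause, the subject of "praised".
Its filler is the head noun "dean" (via "who"), at word 9.
(The other dependency links word 2 to a gap after word 16.)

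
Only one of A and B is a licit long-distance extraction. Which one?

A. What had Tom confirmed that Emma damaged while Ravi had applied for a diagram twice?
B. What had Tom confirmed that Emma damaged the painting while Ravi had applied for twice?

In B, the wh-phrase is extracted from inside an adjunct island (introduced by "while"), which blocks movement.
In A, the extraction path crosses only that-complement boundaries, which are transparent.
So A is grammatical.

A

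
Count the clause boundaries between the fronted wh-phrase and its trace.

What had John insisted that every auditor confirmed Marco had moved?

"what" is extracted from the object of "moved".
Boundaries crossed, outermost first: [that], [Ø] — 2 in total.

2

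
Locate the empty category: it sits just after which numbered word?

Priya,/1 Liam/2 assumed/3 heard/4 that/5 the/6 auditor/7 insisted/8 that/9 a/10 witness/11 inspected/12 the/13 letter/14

The displaced element is "Priya" (word 1).
It is linked across 1 clause boundary (Ø).
It functions as the subject of "heard", so the gap sits immediately after word 3 ("assumed").
Base order: Liam assumed Priya heard that the auditor insisted that a witness inspected the letter.

3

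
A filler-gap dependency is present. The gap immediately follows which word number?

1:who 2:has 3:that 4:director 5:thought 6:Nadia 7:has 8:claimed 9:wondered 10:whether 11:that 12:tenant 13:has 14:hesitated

8

The displaced element is "who" (word 1).
It is linked across 2 clause boundaries (Ø → Ø).
It functions as the subject of "wondered", so the gap sits immediately after word 8 ("claimed").
Base order: That director has thought Nadia has claimed that who wondered whether that tenant has hesitated.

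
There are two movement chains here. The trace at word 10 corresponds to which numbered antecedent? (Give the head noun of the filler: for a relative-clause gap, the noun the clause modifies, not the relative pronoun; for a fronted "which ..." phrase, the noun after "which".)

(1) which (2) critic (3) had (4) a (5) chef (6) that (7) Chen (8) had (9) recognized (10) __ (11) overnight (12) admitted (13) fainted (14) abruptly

The marked gap is inside the relative clause, the direct object of "recognized".
Its filler is the head noun "chef" (via "that"), at word 5.
(The other dependency links word 2 to a gap after word 12.)

5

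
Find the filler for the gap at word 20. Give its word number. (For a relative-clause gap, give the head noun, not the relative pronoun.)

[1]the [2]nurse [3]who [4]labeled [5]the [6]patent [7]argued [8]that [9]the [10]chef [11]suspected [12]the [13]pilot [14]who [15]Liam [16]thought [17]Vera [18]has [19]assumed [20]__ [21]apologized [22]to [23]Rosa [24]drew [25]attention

13

The gap at 20 is the subject of "apologized", inside a relative clause.
The relative pronoun is "who" (word 14); it is bound by the head noun immediately before it.
Its filler is the head noun "pilot", at word 13.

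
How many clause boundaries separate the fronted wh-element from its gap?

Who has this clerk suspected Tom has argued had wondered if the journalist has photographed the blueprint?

2

"who" is extracted from the subject of "wondered".
Boundaries crossed, outermost first: [Ø], [Ø] — 2 in total.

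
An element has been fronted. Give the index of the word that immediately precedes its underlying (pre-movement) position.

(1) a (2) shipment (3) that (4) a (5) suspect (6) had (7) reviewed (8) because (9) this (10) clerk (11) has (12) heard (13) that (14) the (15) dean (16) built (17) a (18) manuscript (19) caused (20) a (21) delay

7

The displaced element is "a shipment" (word 2).
It functions as the direct object of "reviewed", so the gap sits immediately after word 7 ("reviewed").
Base order: A suspect had reviewed a shipment because this clerk has heard that the dean built a manuscript.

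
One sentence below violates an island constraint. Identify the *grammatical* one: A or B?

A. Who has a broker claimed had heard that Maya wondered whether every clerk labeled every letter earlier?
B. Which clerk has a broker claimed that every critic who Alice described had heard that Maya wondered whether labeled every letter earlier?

In B, the wh-phrase is extracted from inside a wh-island (introduced by "whether"), which blocks movement.
In A, the extraction path crosses only that-complement boundaries, which are transparent.
So A is grammatical.

A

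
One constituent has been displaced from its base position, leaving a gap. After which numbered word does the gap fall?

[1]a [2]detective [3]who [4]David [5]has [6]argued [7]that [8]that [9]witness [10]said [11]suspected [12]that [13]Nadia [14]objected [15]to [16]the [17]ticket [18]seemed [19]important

10

The displaced element is "a detective" (word 2).
It is linked across 2 clause boundaries (that → Ø).
It functions as the subject of "suspected", so the gap sits immediately after word 10 ("said").
Base order: David has argued that that witness said that a detective suspected that Nadia objected to the ticket.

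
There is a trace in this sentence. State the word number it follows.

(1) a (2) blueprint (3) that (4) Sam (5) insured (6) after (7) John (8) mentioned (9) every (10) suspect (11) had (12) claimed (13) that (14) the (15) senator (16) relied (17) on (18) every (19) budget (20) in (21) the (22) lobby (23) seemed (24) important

5

The displaced element is "a blueprint" (word 2).
It functions as the direct object of "insured", so the gap sits immediately after word 5 ("insured").
Base order: Sam insured a blueprint after John mentioned every suspect had claimed that the senator relied on every budget in the lobby.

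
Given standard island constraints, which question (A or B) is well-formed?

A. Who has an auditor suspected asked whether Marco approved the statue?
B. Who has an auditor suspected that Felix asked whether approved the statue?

In B, the wh-phrase is extracted from inside a wh-island (introduced by "whether"), which blocks movement.
In A, the extraction path crosses only that-complement boundaries, which are transparent.
So A is grammatical.

A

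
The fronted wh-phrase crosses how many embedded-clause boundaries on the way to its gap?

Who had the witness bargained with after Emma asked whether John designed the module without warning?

"who" originates inside the matrix clause — no clause boundary is crossed.

0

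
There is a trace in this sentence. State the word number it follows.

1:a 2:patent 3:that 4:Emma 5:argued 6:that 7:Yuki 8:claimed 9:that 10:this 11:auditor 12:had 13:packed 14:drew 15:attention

The displaced element is "a patent" (word 2).
It is linked across 2 clause boundaries (that → that).
It functions as the direct object of "packed", so the gap sits immediately after word 13 ("packed").
Base order: Emma argued that Yuki claimed that this auditor had packed a patent.

13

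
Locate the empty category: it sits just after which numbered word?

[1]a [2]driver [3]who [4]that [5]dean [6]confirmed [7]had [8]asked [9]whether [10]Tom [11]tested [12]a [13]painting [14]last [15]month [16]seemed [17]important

6

The displaced element is "a driver" (word 2).
It is linked across 1 clause boundary (Ø).
It functions as the subject of "asked", so the gap sits immediately after word 6 ("confirmed").
Base order: That dean confirmed a driver had asked whether Tom tested a painting last month.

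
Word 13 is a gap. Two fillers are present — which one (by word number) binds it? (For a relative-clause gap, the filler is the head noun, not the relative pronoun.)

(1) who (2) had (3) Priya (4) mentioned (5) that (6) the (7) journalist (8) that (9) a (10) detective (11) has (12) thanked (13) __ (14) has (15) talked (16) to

The marked gap is inside the relative clause, the direct object of "thanked".
Its filler is the head noun "journalist" (via "that"), at word 7.
(The other dependency links word 1 to a gap after word 16.)

7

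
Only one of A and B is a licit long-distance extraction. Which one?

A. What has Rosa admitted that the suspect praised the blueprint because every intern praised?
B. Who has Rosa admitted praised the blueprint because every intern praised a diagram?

B

In A, the wh-phrase is extracted from inside an adjunct island (introduced by "because"), which blocks movement.
In B, the extraction path crosses only that-complement boundaries, which are transparent.
So B is grammatical.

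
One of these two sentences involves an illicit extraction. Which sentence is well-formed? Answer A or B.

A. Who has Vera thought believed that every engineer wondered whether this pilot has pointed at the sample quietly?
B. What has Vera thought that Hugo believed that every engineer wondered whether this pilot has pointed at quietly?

In B, the wh-phrase is extracted from inside a wh-island (introduced by "whether"), which blocks movement.
In A, the extraction path crosses only that-complement boundaries, which are transparent.
So A is grammatical.

A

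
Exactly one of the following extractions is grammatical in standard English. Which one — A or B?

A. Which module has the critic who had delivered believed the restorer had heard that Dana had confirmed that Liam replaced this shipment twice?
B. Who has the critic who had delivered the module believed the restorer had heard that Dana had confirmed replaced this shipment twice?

B

In A, the wh-phrase is extracted from inside a complex-NP island (relative clause) (introduced by "who"), which blocks movement.
In B, the extraction path crosses only that-complement boundaries, which are transparent.
So B is grammatical.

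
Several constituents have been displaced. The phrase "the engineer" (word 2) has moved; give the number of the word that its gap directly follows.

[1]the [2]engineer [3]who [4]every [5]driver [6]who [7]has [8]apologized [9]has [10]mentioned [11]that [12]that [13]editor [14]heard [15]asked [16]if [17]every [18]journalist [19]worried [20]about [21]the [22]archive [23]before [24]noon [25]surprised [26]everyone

14

The displaced element is "the engineer" (word 2).
It is linked across 2 clause boundaries (that → Ø).
It functions as the subject of "asked", so the gap sits immediately after word 14 ("heard").
Base order: Every driver who has apologized has mentioned that that editor heard that the engineer asked if every journalist worried about the archive before noon.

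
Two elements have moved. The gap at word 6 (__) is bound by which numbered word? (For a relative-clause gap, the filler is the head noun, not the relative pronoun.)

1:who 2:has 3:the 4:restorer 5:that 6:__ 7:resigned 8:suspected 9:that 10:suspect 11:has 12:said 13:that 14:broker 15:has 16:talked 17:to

4

The marked gap is inside the relative clause, the subject of "resigned".
Its filler is the head noun "restorer" (via "that"), at word 4.
(The other dependency links word 1 to a gap after word 17.)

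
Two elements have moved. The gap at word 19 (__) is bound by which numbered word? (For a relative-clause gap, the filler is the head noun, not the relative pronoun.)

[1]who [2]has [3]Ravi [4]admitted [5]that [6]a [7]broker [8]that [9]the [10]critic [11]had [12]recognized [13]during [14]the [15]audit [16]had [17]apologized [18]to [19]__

1

The marked gap is the object of the preposition "to" of "apologized".
Its filler is the fronted wh-phrase "who", at word 1.
(The other dependency links word 7 to a gap after word 12.)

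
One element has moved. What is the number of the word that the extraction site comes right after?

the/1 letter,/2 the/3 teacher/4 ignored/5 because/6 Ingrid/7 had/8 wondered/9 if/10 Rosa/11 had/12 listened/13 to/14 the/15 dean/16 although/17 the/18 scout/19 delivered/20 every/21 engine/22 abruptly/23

The displaced element is "the letter" (word 2).
It functions as the direct object of "ignored", so the gap sits immediately after word 5 ("ignored").
Base order: The teacher ignored the letter because Ingrid had wondered if Rosa had listened to the dean although the scout delivered every engine abruptly.

5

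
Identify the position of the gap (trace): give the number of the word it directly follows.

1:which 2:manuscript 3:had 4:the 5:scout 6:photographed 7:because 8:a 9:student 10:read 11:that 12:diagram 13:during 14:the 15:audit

The displaced element is "which manuscript" (word 2).
It functions as the direct object of "photographed", so the gap sits immediately after word 6 ("photographed").
Base order: The scout had photographed which manuscript because a student read that diagram during the audit.

6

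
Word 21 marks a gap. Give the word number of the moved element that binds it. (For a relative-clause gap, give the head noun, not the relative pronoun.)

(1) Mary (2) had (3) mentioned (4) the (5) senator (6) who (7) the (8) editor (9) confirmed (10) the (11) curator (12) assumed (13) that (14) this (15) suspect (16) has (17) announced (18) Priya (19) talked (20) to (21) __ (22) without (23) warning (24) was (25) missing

5

The gap at 21 is the prepositional object of "talked", inside a relative clause.
The relative pronoun is "who" (word 6); it is bound by the head noun immediately before it.
Its filler is the head noun "senator", at word 5.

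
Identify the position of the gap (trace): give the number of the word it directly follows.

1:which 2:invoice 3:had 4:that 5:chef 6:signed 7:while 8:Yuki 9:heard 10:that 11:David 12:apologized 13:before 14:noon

6

The displaced element is "which invoice" (word 2).
It functions as the direct object of "signed", so the gap sits immediately after word 6 ("signed").
Base order: That chef had signed which invoice while Yuki heard that David apologized before noon.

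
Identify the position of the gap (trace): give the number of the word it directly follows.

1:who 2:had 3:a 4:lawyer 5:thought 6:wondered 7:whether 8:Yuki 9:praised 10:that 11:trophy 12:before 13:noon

5

The displaced element is "who" (word 1).
It is linked across 1 clause boundary (Ø).
It functions as the subject of "wondered", so the gap sits immediately after word 5 ("thought").
Base order: A lawyer had thought that who wondered whether Yuki praised that trophy before noon.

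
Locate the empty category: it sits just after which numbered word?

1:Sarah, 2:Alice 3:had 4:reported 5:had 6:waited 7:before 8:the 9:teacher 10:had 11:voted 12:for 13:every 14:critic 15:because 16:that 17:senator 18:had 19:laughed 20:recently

The displaced element is "Sarah" (word 1).
It is linked across 1 clause boundary (Ø).
It functions as the subject of "waited", so the gap sits immediately after word 4 ("reported").
Base order: Alice had reported that Sarah had waited before the teacher had voted for every critic because that senator had laughed recently.

4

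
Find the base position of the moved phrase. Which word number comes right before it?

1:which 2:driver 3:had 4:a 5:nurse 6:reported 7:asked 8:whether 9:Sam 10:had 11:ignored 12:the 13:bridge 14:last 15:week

6

The displaced element is "which driver" (word 2).
It is linked across 1 clause boundary (Ø).
It functions as the subject of "asked", so the gap sits immediately after word 6 ("reported").
Base order: A nurse had reported that which driver asked whether Sam had ignored the bridge last week.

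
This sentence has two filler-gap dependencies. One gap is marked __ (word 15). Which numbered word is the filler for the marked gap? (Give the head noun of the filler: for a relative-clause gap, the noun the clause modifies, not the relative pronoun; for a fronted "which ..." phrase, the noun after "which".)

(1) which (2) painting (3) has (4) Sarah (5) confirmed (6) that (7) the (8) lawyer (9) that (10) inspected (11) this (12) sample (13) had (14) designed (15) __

The marked gap is the direct object of "designed".
Its filler is the fronted wh-phrase "which painting", at word 2.
(The other dependency links word 8 to a gap after word 9.)

2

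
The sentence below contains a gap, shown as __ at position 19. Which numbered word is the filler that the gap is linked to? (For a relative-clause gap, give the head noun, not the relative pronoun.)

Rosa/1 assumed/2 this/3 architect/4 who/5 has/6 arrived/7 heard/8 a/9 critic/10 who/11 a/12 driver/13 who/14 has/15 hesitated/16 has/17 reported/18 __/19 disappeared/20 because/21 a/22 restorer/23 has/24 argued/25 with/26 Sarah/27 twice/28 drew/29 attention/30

The gap at 19 is the subject of "disappeared", inside a relative clause.
The relative pronoun is "who" (word 11); it is bound by the head noun immediately before it.
Its filler is the head noun "critic", at word 10.

10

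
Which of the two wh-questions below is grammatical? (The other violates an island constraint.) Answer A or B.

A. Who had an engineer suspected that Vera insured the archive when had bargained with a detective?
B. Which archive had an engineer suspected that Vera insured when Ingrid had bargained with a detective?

B

In A, the wh-phrase is extracted from inside an adjunct island (introduced by "when"), which blocks movement.
In B, the extraction path crosses only that-complement boundaries, which are transparent.
So B is grammatical.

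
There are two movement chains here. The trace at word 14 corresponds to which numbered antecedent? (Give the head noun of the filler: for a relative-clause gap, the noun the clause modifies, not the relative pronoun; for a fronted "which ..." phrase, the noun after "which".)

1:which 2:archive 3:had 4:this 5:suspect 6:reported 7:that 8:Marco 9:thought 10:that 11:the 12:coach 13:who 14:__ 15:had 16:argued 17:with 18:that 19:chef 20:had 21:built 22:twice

12

The marked gap is inside the relative clause, the subject of "argued".
Its filler is the head noun "coach" (via "who"), at word 12.
(The other dependency links word 2 to a gap after word 21.)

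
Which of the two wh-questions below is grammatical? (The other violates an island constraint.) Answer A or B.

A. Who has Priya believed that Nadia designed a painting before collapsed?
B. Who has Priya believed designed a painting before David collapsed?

B

In A, the wh-phrase is extracted from inside an adjunct island (introduced by "before"), which blocks movement.
In B, the extraction path crosses only that-complement boundaries, which are transparent.
So B is grammatical.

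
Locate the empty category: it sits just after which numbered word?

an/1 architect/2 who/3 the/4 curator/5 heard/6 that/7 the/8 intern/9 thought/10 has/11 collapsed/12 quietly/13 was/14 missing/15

The displaced element is "an architect" (word 2).
It is linked across 2 clause boundaries (that → Ø).
It functions as the subject of "collapsed", so the gap sits immediately after word 10 ("thought").
Base order: The curator heard that the intern thought that an architect has collapsed quietly.

10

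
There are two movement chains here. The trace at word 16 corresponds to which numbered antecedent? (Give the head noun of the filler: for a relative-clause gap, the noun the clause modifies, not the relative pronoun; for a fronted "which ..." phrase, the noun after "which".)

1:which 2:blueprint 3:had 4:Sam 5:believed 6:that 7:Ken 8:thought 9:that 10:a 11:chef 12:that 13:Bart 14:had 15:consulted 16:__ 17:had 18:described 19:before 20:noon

The marked gap is inside the relative clause, the direct object of "consulted".
Its filler is the head noun "chef" (via "that"), at word 11.
(The other dependency links word 2 to a gap after word 18.)

11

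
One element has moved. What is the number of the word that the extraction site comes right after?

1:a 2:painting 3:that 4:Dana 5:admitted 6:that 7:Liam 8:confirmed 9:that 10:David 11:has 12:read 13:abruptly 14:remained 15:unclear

12

The displaced element is "a painting" (word 2).
It is linked across 2 clause boundaries (that → that).
It functions as the direct object of "read", so the gap sits immediately after word 12 ("read").
Base order: Dana admitted that Liam confirmed that David has read a painting abruptly.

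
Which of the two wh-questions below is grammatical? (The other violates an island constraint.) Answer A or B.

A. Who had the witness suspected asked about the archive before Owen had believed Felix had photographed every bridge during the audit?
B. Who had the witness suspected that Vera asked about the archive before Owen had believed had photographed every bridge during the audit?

In B, the wh-phrase is extracted from inside an adjunct island (introduced by "before"), which blocks movement.
In A, the extraction path crosses only that-complement boundaries, which are transparent.
So A is grammatical.

A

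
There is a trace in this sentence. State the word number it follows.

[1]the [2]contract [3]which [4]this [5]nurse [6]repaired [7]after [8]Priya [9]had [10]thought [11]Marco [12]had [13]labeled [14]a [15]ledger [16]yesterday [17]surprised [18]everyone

The displaced element is "the contract" (word 2).
It functions as the direct object of "repaired", so the gap sits immediately after word 6 ("repaired").
Base order: This nurse repaired the contract after Priya had thought Marco had labeled a ledger yesterday.

6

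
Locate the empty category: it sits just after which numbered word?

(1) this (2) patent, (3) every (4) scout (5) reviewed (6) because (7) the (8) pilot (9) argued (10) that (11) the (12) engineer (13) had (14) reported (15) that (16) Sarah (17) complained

The displaced element is "this patent" (word 2).
It functions as the direct object of "reviewed", so the gap sits immediately after word 5 ("reviewed").
Base order: Every scout reviewed this patent because the pilot argued that the engineer had reported that Sarah complained.

5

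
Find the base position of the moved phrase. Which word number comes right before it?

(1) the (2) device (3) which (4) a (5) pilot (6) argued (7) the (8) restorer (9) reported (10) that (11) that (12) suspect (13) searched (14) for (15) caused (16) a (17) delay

The displaced element is "the device" (word 2).
It is linked across 2 clause boundaries (Ø → that).
It functions as the object of the preposition "for" of "searched", so the gap sits immediately after word 14 ("for").
Base order: A pilot argued the restorer reported that that suspect searched for the device.

14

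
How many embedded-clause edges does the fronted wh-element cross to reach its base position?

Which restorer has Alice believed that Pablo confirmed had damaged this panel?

"which restorer" is extracted from the subject of "damaged".
Boundaries crossed, outermost first: [that], [Ø] — 2 in total.

2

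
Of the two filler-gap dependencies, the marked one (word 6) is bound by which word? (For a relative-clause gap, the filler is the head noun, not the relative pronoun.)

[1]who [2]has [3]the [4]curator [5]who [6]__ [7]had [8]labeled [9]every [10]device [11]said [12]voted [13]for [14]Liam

4

The marked gap is inside the relative clause, the subject of "labeled".
Its filler is the head noun "curator" (via "who"), at word 4.
(The other dependency links word 1 to a gap after word 11.)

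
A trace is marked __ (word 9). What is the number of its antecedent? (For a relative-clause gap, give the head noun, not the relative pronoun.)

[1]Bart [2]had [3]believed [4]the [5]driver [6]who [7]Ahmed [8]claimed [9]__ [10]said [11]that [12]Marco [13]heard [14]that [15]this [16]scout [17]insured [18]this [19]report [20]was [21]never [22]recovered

The gap at 9 is the subject of "said", inside a relative clause.
The relative pronoun is "who" (word 6); it is bound by the head noun immediately before it.
Its filler is the head noun "driver", at word 5.

5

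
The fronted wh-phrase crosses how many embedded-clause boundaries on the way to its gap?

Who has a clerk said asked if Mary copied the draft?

1

"who" is extracted from the subject of "asked".
Boundaries crossed, outermost first: [Ø] — 1 in total.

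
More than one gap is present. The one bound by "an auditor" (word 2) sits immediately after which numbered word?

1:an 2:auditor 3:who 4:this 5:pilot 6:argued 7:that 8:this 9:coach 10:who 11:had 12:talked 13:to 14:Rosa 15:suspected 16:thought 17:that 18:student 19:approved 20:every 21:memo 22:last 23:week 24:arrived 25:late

The displaced element is "an auditor" (word 2).
It is linked across 2 clause boundaries (that → Ø).
It functions as the subject of "thought", so the gap sits immediately after word 15 ("suspected").
Base order: This pilot argued that this coach who had talked to Rosa suspected that an auditor thought that student approved every memo last week.

15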